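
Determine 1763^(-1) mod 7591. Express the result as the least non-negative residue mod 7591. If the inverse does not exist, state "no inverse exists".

gcd(7591, 1763) by repeated division:
7591 = 4·1763 + 539
1763 = 3·539 + 146
539 = 3·146 + 101
146 = 1·101 + 45
101 = 2·45 + 11
45 = 4·11 + 1
11 = 11·1 + 0
gcd = 1, so the inverse exists. Back-substitute:
1 = 45 − 4·11
1 = −4·101 + 9·45
1 = 9·146 − 13·101
1 = −13·539 + 48·146
1 = 48·1763 − 157·539
1 = −157·7591 + 676·1763
So 1763·676 ≡ 1 (mod 7591).

676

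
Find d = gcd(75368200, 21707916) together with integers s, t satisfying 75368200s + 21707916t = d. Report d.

Apply Euclid's algorithm to 75368200 and 21707916:
75368200 = 3*21707916 + 10244452
21707916 = 2*10244452 + 1219012
10244452 = 8*1219012 + 492356
1219012 = 2*492356 + 234300
492356 = 2*234300 + 23756
234300 = 9*23756 + 20496
23756 = 1*20496 + 3260
20496 = 6*3260 + 936
3260 = 3*936 + 452
936 = 2*452 + 32
452 = 14*32 + 4
32 = 8*4 + 0
gcd(75368200, 21707916) = 4.
Working backward:
4 = 452 − 14·32
4 = −14·936 + 29·452
4 = 29·3260 − 101·936
4 = −101·20496 + 635·3260
4 = 635·23756 − 736·20496
4 = −736·234300 + 7259·23756
4 = 7259·492356 − 15254·234300
4 = −15254·1219012 + 37767·492356
4 = 37767·10244452 − 317390·1219012
4 = −317390·21707916 + 672547·10244452
4 = 672547·75368200 − 2335031·21707916
So 4 = (672547)·75368200 + (-2335031)·21707916.

4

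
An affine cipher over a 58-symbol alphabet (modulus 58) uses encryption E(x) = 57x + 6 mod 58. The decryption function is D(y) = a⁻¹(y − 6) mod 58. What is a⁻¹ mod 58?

57

gcd(58, 57) by repeated division:
58 = 1·57 + 1
57 = 57·1 + 0
The gcd is 1. Working backward:
1 = 58 − 57
Thus 57·(-1) ≡ 1 (mod 58); reducing, -1 mod 58 = 57.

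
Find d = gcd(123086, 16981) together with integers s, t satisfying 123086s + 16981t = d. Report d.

1

Apply Euclid's algorithm to 123086 and 16981:
123086 = 7×16981 + 4219
16981 = 4×4219 + 105
4219 = 40×105 + 19
105 = 5×19 + 10
19 = 1×10 + 9
10 = 1×9 + 1
9 = 9×1 + 0
gcd(123086, 16981) = 1.
Back-substituting:
1 = 10 − 9
1 = −19 + 2·10
1 = 2·105 − 11·19
1 = −11·4219 + 442·105
1 = 442·16981 − 1779·4219
1 = −1779·123086 + 12895·16981
So 1 = (-1779)·123086 + (12895)·16981.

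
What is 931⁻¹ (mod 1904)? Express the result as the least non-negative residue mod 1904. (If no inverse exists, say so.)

Euclidean algorithm on 1904, 931:
1904 = 2·931 + 42
931 = 22·42 + 7
42 = 6·7 + 0
Since gcd = 7 > 1, 931 is not a unit mod 1904.

no inverse exists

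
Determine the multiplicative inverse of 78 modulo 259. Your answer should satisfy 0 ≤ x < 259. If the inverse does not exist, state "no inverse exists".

Extended Euclidean algorithm:
259 = 3·78 + 25
78 = 3·25 + 3
25 = 8·3 + 1
3 = 3·1 + 0
Since gcd(78, 259) = 1, back-substitute to write 1 as a combination:
1 = 25 − 8·3
1 = −8·78 + 25·25
1 = 25·259 − 83·78
So 78·(-83) ≡ 1 (mod 259), and -83 ≡ 176 (mod 259).

176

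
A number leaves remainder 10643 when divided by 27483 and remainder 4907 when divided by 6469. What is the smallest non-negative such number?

Write x = 10643 + 27483·k. Then 27483·k ≡ 4907 − 10643 ≡ 733 (mod 6469).
Need 27483⁻¹ mod 6469. Extended Euclid on (6469, 1607):
6469 = 4·1607 + 41
1607 = 39·41 + 8
41 = 5·8 + 1
8 = 8·1 + 0
Back-substitute:
1 = 41 − 5·8
1 = −5·1607 + 196·41
1 = 196·6469 − 789·1607
27483⁻¹ ≡ 5680 (mod 6469), so k ≡ 5680·733 ≡ 3873 (mod 6469).
x = 10643 + 27483·3873 = 106452302.

106452302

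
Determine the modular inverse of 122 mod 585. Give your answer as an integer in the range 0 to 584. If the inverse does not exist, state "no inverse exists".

398

Apply the Euclidean algorithm to 585 and 122:
585 = 4·122 + 97
122 = 1·97 + 25
97 = 3·25 + 22
25 = 1·22 + 3
22 = 7·3 + 1
3 = 3·1 + 0
The gcd is 1. Working backward:
1 = 22 − 7·3
1 = −7·25 + 8·22
1 = 8·97 − 31·25
1 = −31·122 + 39·97
1 = 39·585 − 187·122
So 122·(-187) ≡ 1 (mod 585), and -187 ≡ 398 (mod 585).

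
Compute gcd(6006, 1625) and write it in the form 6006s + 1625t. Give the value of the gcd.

13

Repeated division:
6006 = 3*1625 + 1131
1625 = 1*1131 + 494
1131 = 2*494 + 143
494 = 3*143 + 65
143 = 2*65 + 13
65 = 5*13 + 0
gcd(6006, 1625) = 13.
Working backward:
13 = 143 − 2·65
13 = −2·494 + 7·143
13 = 7·1131 − 16·494
13 = −16·1625 + 23·1131
13 = 23·6006 − 85·1625
So 13 = (23)·6006 + (-85)·1625.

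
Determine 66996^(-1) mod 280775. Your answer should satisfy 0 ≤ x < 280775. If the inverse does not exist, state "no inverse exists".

8956

Extended Euclidean algorithm:
280775 = 4*66996 + 12791
66996 = 5*12791 + 3041
12791 = 4*3041 + 627
3041 = 4*627 + 533
627 = 1*533 + 94
533 = 5*94 + 63
94 = 1*63 + 31
63 = 2*31 + 1
31 = 31*1 + 0
The gcd is 1. Working backward:
1 = 63 − 2·31
1 = −2·94 + 3·63
1 = 3·533 − 17·94
1 = −17·627 + 20·533
1 = 20·3041 − 97·627
1 = −97·12791 + 408·3041
1 = 408·66996 − 2137·12791
1 = −2137·280775 + 8956·66996
So 66996·8956 ≡ 1 (mod 280775).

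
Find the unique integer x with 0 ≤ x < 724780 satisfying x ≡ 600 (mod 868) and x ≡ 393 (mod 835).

Write x = 600 + 868·k. Then 868·k ≡ 393 − 600 ≡ 628 (mod 835).
Need 868⁻¹ mod 835. Extended Euclid on (835, 33):
835 = 25·33 + 10
33 = 3·10 + 3
10 = 3·3 + 1
3 = 3·1 + 0
Back-substitute:
1 = 10 − 3·3
1 = −3·33 + 10·10
1 = 10·835 − 253·33
868⁻¹ ≡ 582 (mod 835), so k ≡ 582·628 ≡ 601 (mod 835).
x = 600 + 868·601 = 522268.

522268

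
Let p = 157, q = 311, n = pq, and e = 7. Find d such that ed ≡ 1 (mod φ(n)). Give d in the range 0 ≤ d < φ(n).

φ(n) = (p−1)(q−1) = 156·310 = 48360.
Need d with 7·d ≡ 1 (mod 48360). Apply the extended Euclidean algorithm:
48360 = 6908·7 + 4
7 = 1·4 + 3
4 = 1·3 + 1
3 = 3·1 + 0
Back-substitute:
1 = 4 − 3
1 = −7 + 2·4
1 = 2·48360 − 13817·7
So 7·(-13817) ≡ 1 (mod 48360), hence d ≡ -13817 ≡ 34543 (mod 48360).

34543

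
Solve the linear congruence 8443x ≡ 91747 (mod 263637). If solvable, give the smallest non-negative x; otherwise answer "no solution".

First find gcd(8443, 263637):
263637 = 31·8443 + 1904
8443 = 4·1904 + 827
1904 = 2·827 + 250
827 = 3·250 + 77
250 = 3·77 + 19
77 = 4·19 + 1
19 = 19·1 + 0
gcd = 1, so a unique solution mod 263637 exists.
Back-substitute for the Bézout coefficients:
1 = 77 − 4·19
1 = −4·250 + 13·77
1 = 13·827 − 43·250
1 = −43·1904 + 99·827
1 = 99·8443 − 439·1904
1 = −439·263637 + 13708·8443
So 8443·(13708) ≡ 1 (mod 263637), giving 8443⁻¹ ≡ 13708.
x ≡ 8443⁻¹·91747 ≡ 13708·91747 ≡ 119386 (mod 263637).

119386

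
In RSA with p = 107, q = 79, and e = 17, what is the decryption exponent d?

φ(n) = (p−1)(q−1) = 106·78 = 8268.
Need d with 17·d ≡ 1 (mod 8268). Apply the extended Euclidean algorithm:
8268 = 486*17 + 6
17 = 2*6 + 5
6 = 1*5 + 1
5 = 5*1 + 0
Back-substitute:
1 = 6 − 5
1 = −17 + 3·6
1 = 3·8268 − 1459·17
So 17·(-1459) ≡ 1 (mod 8268), hence d ≡ -1459 ≡ 6809 (mod 8268).

6809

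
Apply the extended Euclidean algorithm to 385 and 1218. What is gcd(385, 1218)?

7

Euclidean algorithm:
1218 = 3*385 + 63
385 = 6*63 + 7
63 = 9*7 + 0
gcd(385, 1218) = 7.
Working backward:
7 = 385 − 6·63
7 = −6·1218 + 19·385
So 7 = (-6)·1218 + (19)·385.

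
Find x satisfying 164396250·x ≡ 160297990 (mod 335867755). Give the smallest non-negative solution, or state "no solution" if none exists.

First find gcd(164396250, 335867755):
335867755 = 2*164396250 + 7075255
164396250 = 23*7075255 + 1665385
7075255 = 4*1665385 + 413715
1665385 = 4*413715 + 10525
413715 = 39*10525 + 3240
10525 = 3*3240 + 805
3240 = 4*805 + 20
805 = 40*20 + 5
20 = 4*5 + 0
gcd = 5 and 5 | 160297990, so solutions exist. Divide through by 5: 32879250x ≡ 32059598 (mod 67173551).
Now find 32879250⁻¹ mod 67173551:
67173551 = 2·32879250 + 1415051
32879250 = 23·1415051 + 333077
1415051 = 4·333077 + 82743
333077 = 4·82743 + 2105
82743 = 39·2105 + 648
2105 = 3·648 + 161
648 = 4·161 + 4
161 = 40·4 + 1
4 = 4·1 + 0
Back-substitute:
1 = 161 − 40·4
1 = −40·648 + 161·161
1 = 161·2105 − 523·648
1 = −523·82743 + 20558·2105
1 = 20558·333077 − 82755·82743
1 = −82755·1415051 + 351578·333077
1 = 351578·32879250 − 8169049·1415051
1 = −8169049·67173551 + 16689676·32879250
So 32879250⁻¹ ≡ 16689676 (mod 67173551).
Then x ≡ 16689676·32059598 ≡ 33001297 (mod 67173551); the smallest non-negative solution is x = 33001297.

33001297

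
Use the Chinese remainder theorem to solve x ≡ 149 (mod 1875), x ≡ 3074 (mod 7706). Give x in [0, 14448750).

Write x = 149 + 1875·k. Then 1875·k ≡ 3074 − 149 ≡ 2925 (mod 7706).
Need 1875⁻¹ mod 7706. Extended Euclid on (7706, 1875):
7706 = 4*1875 + 206
1875 = 9*206 + 21
206 = 9*21 + 17
21 = 1*17 + 4
17 = 4*4 + 1
4 = 4*1 + 0
Back-substitute:
1 = 17 − 4·4
1 = −4·21 + 5·17
1 = 5·206 − 49·21
1 = −49·1875 + 446·206
1 = 446·7706 − 1833·1875
1875⁻¹ ≡ 5873 (mod 7706), so k ≡ 5873·2925 ≡ 1851 (mod 7706).
x = 149 + 1875·1851 = 3470774.

3470774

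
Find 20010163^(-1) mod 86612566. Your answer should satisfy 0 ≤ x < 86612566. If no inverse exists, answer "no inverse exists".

gcd(86612566, 20010163) by repeated division:
86612566 = 4*20010163 + 6571914
20010163 = 3*6571914 + 294421
6571914 = 22*294421 + 94652
294421 = 3*94652 + 10465
94652 = 9*10465 + 467
10465 = 22*467 + 191
467 = 2*191 + 85
191 = 2*85 + 21
85 = 4*21 + 1
21 = 21*1 + 0
Since gcd(20010163, 86612566) = 1, back-substitute to write 1 as a combination:
1 = 85 − 4·21
1 = −4·191 + 9·85
1 = 9·467 − 22·191
1 = −22·10465 + 493·467
1 = 493·94652 − 4459·10465
1 = −4459·294421 + 13870·94652
1 = 13870·6571914 − 309599·294421
1 = −309599·20010163 + 942667·6571914
1 = 942667·86612566 − 4080267·20010163
Hence 20010163⁻¹ ≡ -4080267 ≡ 82532299 (mod 86612566).

82532299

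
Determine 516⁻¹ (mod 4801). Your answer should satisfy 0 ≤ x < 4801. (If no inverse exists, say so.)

214

Run Euclid on (4801, 516):
4801 = 9×516 + 157
516 = 3×157 + 45
157 = 3×45 + 22
45 = 2×22 + 1
22 = 22×1 + 0
The gcd is 1. Working backward:
1 = 45 − 2·22
1 = −2·157 + 7·45
1 = 7·516 − 23·157
1 = −23·4801 + 214·516
So 516·214 ≡ 1 (mod 4801).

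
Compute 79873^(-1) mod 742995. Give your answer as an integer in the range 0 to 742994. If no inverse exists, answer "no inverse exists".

338377

Apply the Euclidean algorithm to 742995 and 79873:
742995 = 9·79873 + 24138
79873 = 3·24138 + 7459
24138 = 3·7459 + 1761
7459 = 4·1761 + 415
1761 = 4·415 + 101
415 = 4·101 + 11
101 = 9·11 + 2
11 = 5·2 + 1
2 = 2·1 + 0
The gcd is 1. Working backward:
1 = 11 − 5·2
1 = −5·101 + 46·11
1 = 46·415 − 189·101
1 = −189·1761 + 802·415
1 = 802·7459 − 3397·1761
1 = −3397·24138 + 10993·7459
1 = 10993·79873 − 36376·24138
1 = −36376·742995 + 338377·79873
So 79873·338377 ≡ 1 (mod 742995).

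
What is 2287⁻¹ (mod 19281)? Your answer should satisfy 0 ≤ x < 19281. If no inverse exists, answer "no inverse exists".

17578

Apply the Euclidean algorithm to 19281 and 2287:
19281 = 8×2287 + 985
2287 = 2×985 + 317
985 = 3×317 + 34
317 = 9×34 + 11
34 = 3×11 + 1
11 = 11×1 + 0
Since gcd(2287, 19281) = 1, back-substitute to write 1 as a combination:
1 = 34 − 3·11
1 = −3·317 + 28·34
1 = 28·985 − 87·317
1 = −87·2287 + 202·985
1 = 202·19281 − 1703·2287
So 2287·(-1703) ≡ 1 (mod 19281), and -1703 ≡ 17578 (mod 19281).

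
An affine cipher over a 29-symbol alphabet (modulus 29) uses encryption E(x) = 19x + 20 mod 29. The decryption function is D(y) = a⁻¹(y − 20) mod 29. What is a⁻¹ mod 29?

26

Apply the Euclidean algorithm to 29 and 19:
29 = 1*19 + 10
19 = 1*10 + 9
10 = 1*9 + 1
9 = 9*1 + 0
The gcd is 1. Working backward:
1 = 10 − 9
1 = −19 + 2·10
1 = 2·29 − 3·19
Hence 19⁻¹ ≡ -3 ≡ 26 (mod 29).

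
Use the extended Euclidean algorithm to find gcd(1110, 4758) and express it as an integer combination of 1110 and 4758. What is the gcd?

6

Euclidean algorithm:
4758 = 4·1110 + 318
1110 = 3·318 + 156
318 = 2·156 + 6
156 = 26·6 + 0
gcd(1110, 4758) = 6.
Working backward:
6 = 318 − 2·156
6 = −2·1110 + 7·318
6 = 7·4758 − 30·1110
So 6 = (7)·4758 + (-30)·1110.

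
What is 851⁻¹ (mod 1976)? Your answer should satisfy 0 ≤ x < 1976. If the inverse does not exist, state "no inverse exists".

Run Euclid on (1976, 851):
1976 = 2·851 + 274
851 = 3·274 + 29
274 = 9·29 + 13
29 = 2·13 + 3
13 = 4·3 + 1
3 = 3·1 + 0
The gcd is 1. Working backward:
1 = 13 − 4·3
1 = −4·29 + 9·13
1 = 9·274 − 85·29
1 = −85·851 + 264·274
1 = 264·1976 − 613·851
Hence 851⁻¹ ≡ -613 ≡ 1363 (mod 1976).

1363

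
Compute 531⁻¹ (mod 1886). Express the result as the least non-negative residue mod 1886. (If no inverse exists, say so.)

1783

Apply the Euclidean algorithm to 1886 and 531:
1886 = 3*531 + 293
531 = 1*293 + 238
293 = 1*238 + 55
238 = 4*55 + 18
55 = 3*18 + 1
18 = 18*1 + 0
The gcd is 1. Working backward:
1 = 55 − 3·18
1 = −3·238 + 13·55
1 = 13·293 − 16·238
1 = −16·531 + 29·293
1 = 29·1886 − 103·531
Thus 531·(-103) ≡ 1 (mod 1886); reducing, -103 mod 1886 = 1783.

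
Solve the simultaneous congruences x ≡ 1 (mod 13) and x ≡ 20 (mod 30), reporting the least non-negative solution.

Write x = 1 + 13·k. Then 13·k ≡ 20 − 1 ≡ 19 (mod 30).
Need 13⁻¹ mod 30. Extended Euclid on (30, 13):
30 = 2·13 + 4
13 = 3·4 + 1
4 = 4·1 + 0
Back-substitute:
1 = 13 − 3·4
1 = −3·30 + 7·13
13⁻¹ ≡ 7 (mod 30), so k ≡ 7·19 ≡ 13 (mod 30).
x = 1 + 13·13 = 170.

170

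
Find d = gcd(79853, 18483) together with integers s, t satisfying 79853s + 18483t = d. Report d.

1

Apply Euclid's algorithm to 79853 and 18483:
79853 = 4*18483 + 5921
18483 = 3*5921 + 720
5921 = 8*720 + 161
720 = 4*161 + 76
161 = 2*76 + 9
76 = 8*9 + 4
9 = 2*4 + 1
4 = 4*1 + 0
gcd(79853, 18483) = 1.
Working backward:
1 = 9 − 2·4
1 = −2·76 + 17·9
1 = 17·161 − 36·76
1 = −36·720 + 161·161
1 = 161·5921 − 1324·720
1 = −1324·18483 + 4133·5921
1 = 4133·79853 − 17856·18483
So 1 = (4133)·79853 + (-17856)·18483.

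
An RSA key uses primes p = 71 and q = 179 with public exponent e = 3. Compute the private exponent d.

φ(n) = (p−1)(q−1) = 70·178 = 12460.
Need d with 3·d ≡ 1 (mod 12460). Apply the extended Euclidean algorithm:
12460 = 4153·3 + 1
3 = 3·1 + 0
Back-substitute:
1 = 12460 − 4153·3
So 3·(-4153) ≡ 1 (mod 12460), hence d ≡ -4153 ≡ 8307 (mod 12460).

8307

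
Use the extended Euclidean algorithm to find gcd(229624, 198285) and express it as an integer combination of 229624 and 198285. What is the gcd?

1

Euclidean algorithm:
229624 = 1·198285 + 31339
198285 = 6·31339 + 10251
31339 = 3·10251 + 586
10251 = 17·586 + 289
586 = 2·289 + 8
289 = 36·8 + 1
8 = 8·1 + 0
gcd(229624, 198285) = 1.
Working backward:
1 = 289 − 36·8
1 = −36·586 + 73·289
1 = 73·10251 − 1277·586
1 = −1277·31339 + 3904·10251
1 = 3904·198285 − 24701·31339
1 = −24701·229624 + 28605·198285
So 1 = (-24701)·229624 + (28605)·198285.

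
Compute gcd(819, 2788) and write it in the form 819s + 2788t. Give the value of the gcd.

1

Euclidean algorithm:
2788 = 3*819 + 331
819 = 2*331 + 157
331 = 2*157 + 17
157 = 9*17 + 4
17 = 4*4 + 1
4 = 4*1 + 0
gcd(819, 2788) = 1.
Express as a combination:
1 = 17 − 4·4
1 = −4·157 + 37·17
1 = 37·331 − 78·157
1 = −78·819 + 193·331
1 = 193·2788 − 657·819
So 1 = (193)·2788 + (-657)·819.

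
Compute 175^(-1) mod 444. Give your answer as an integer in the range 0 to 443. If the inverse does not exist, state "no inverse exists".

307

Run Euclid on (444, 175):
444 = 2·175 + 94
175 = 1·94 + 81
94 = 1·81 + 13
81 = 6·13 + 3
13 = 4·3 + 1
3 = 3·1 + 0
gcd = 1, so the inverse exists. Back-substitute:
1 = 13 − 4·3
1 = −4·81 + 25·13
1 = 25·94 − 29·81
1 = −29·175 + 54·94
1 = 54·444 − 137·175
Thus 175·(-137) ≡ 1 (mod 444); reducing, -137 mod 444 = 307.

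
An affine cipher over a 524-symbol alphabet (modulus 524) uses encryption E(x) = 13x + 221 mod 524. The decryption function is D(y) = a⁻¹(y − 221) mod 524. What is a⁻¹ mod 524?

121

Apply the Euclidean algorithm to 524 and 13:
524 = 40×13 + 4
13 = 3×4 + 1
4 = 4×1 + 0
Since gcd(13, 524) = 1, back-substitute to write 1 as a combination:
1 = 13 − 3·4
1 = −3·524 + 121·13
So 13·121 ≡ 1 (mod 524).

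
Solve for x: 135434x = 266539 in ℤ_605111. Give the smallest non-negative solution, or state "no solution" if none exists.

19996

First find gcd(135434, 605111):
605111 = 4·135434 + 63375
135434 = 2·63375 + 8684
63375 = 7·8684 + 2587
8684 = 3·2587 + 923
2587 = 2·923 + 741
923 = 1·741 + 182
741 = 4·182 + 13
182 = 14·13 + 0
gcd = 13 and 13 | 266539, so solutions exist. Divide through by 13: 10418x ≡ 20503 (mod 46547).
Now find 10418⁻¹ mod 46547:
46547 = 4×10418 + 4875
10418 = 2×4875 + 668
4875 = 7×668 + 199
668 = 3×199 + 71
199 = 2×71 + 57
71 = 1×57 + 14
57 = 4×14 + 1
14 = 14×1 + 0
Back-substitute:
1 = 57 − 4·14
1 = −4·71 + 5·57
1 = 5·199 − 14·71
1 = −14·668 + 47·199
1 = 47·4875 − 343·668
1 = −343·10418 + 733·4875
1 = 733·46547 − 3275·10418
So 10418·(-3275) ≡ 1 (mod 46547), i.e. 10418⁻¹ ≡ 43272.
Then x ≡ 43272·20503 ≡ 19996 (mod 46547); the smallest non-negative solution is x = 19996.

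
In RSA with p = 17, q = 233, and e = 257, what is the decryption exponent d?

1921

φ(n) = (p−1)(q−1) = 16·232 = 3712.
Need d with 257·d ≡ 1 (mod 3712). Apply the extended Euclidean algorithm:
3712 = 14·257 + 114
257 = 2·114 + 29
114 = 3·29 + 27
29 = 1·27 + 2
27 = 13·2 + 1
2 = 2·1 + 0
Back-substitute:
1 = 27 − 13·2
1 = −13·29 + 14·27
1 = 14·114 − 55·29
1 = −55·257 + 124·114
1 = 124·3712 − 1791·257
So 257·(-1791) ≡ 1 (mod 3712), hence d ≡ -1791 ≡ 1921 (mod 3712).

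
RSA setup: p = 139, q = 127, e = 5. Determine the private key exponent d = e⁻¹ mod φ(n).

φ(n) = (p−1)(q−1) = 138·126 = 17388.
Need d with 5·d ≡ 1 (mod 17388). Apply the extended Euclidean algorithm:
17388 = 3477×5 + 3
5 = 1×3 + 2
3 = 1×2 + 1
2 = 2×1 + 0
Back-substitute:
1 = 3 − 2
1 = −5 + 2·3
1 = 2·17388 − 6955·5
So 5·(-6955) ≡ 1 (mod 17388), hence d ≡ -6955 ≡ 10433 (mod 17388).

10433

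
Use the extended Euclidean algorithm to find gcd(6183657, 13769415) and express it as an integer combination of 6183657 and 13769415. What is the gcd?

9

Apply Euclid's algorithm to 13769415 and 6183657:
13769415 = 2·6183657 + 1402101
6183657 = 4·1402101 + 575253
1402101 = 2·575253 + 251595
575253 = 2·251595 + 72063
251595 = 3·72063 + 35406
72063 = 2·35406 + 1251
35406 = 28·1251 + 378
1251 = 3·378 + 117
378 = 3·117 + 27
117 = 4·27 + 9
27 = 3·9 + 0
gcd(6183657, 13769415) = 9.
Back-substituting:
9 = 117 − 4·27
9 = −4·378 + 13·117
9 = 13·1251 − 43·378
9 = −43·35406 + 1217·1251
9 = 1217·72063 − 2477·35406
9 = −2477·251595 + 8648·72063
9 = 8648·575253 − 19773·251595
9 = −19773·1402101 + 48194·575253
9 = 48194·6183657 − 212549·1402101
9 = −212549·13769415 + 473292·6183657
So 9 = (-212549)·13769415 + (473292)·6183657.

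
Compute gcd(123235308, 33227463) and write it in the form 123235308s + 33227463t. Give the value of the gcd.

3

Euclidean algorithm:
123235308 = 3·33227463 + 23552919
33227463 = 1·23552919 + 9674544
23552919 = 2·9674544 + 4203831
9674544 = 2·4203831 + 1266882
4203831 = 3·1266882 + 403185
1266882 = 3·403185 + 57327
403185 = 7·57327 + 1896
57327 = 30·1896 + 447
1896 = 4·447 + 108
447 = 4·108 + 15
108 = 7·15 + 3
15 = 5·3 + 0
gcd(123235308, 33227463) = 3.
Express as a combination:
3 = 108 − 7·15
3 = −7·447 + 29·108
3 = 29·1896 − 123·447
3 = −123·57327 + 3719·1896
3 = 3719·403185 − 26156·57327
3 = −26156·1266882 + 82187·403185
3 = 82187·4203831 − 272717·1266882
3 = −272717·9674544 + 627621·4203831
3 = 627621·23552919 − 1527959·9674544
3 = −1527959·33227463 + 2155580·23552919
3 = 2155580·123235308 − 7994699·33227463
So 3 = (2155580)·123235308 + (-7994699)·33227463.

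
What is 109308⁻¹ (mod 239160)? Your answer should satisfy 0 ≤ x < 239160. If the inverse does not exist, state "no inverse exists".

Euclidean algorithm on 239160, 109308:
239160 = 2*109308 + 20544
109308 = 5*20544 + 6588
20544 = 3*6588 + 780
6588 = 8*780 + 348
780 = 2*348 + 84
348 = 4*84 + 12
84 = 7*12 + 0
gcd(109308, 239160) = 12 ≠ 1, so 109308 has no multiplicative inverse modulo 239160.

no inverse exists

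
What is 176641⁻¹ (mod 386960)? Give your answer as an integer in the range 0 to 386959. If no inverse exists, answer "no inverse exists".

gcd(386960, 176641) by repeated division:
386960 = 2·176641 + 33678
176641 = 5·33678 + 8251
33678 = 4·8251 + 674
8251 = 12·674 + 163
674 = 4·163 + 22
163 = 7·22 + 9
22 = 2·9 + 4
9 = 2·4 + 1
4 = 4·1 + 0
gcd = 1, so the inverse exists. Back-substitute:
1 = 9 − 2·4
1 = −2·22 + 5·9
1 = 5·163 − 37·22
1 = −37·674 + 153·163
1 = 153·8251 − 1873·674
1 = −1873·33678 + 7645·8251
1 = 7645·176641 − 40098·33678
1 = −40098·386960 + 87841·176641
So 176641·87841 ≡ 1 (mod 386960).

87841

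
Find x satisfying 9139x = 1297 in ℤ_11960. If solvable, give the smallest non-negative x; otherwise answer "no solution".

no solution

gcd(9139, 11960):
11960 = 1*9139 + 2821
9139 = 3*2821 + 676
2821 = 4*676 + 117
676 = 5*117 + 91
117 = 1*91 + 26
91 = 3*26 + 13
26 = 2*13 + 0
gcd = 13, but 13 ∤ 1297, so the congruence has no solution.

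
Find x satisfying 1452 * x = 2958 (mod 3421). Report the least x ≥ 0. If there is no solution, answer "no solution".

no solution

gcd(1452, 3421):
3421 = 2·1452 + 517
1452 = 2·517 + 418
517 = 1·418 + 99
418 = 4·99 + 22
99 = 4·22 + 11
22 = 2·11 + 0
gcd = 11, but 11 ∤ 2958, so the congruence has no solution.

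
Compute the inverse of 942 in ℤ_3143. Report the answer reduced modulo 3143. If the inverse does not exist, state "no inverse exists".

Run Euclid on (3143, 942):
3143 = 3*942 + 317
942 = 2*317 + 308
317 = 1*308 + 9
308 = 34*9 + 2
9 = 4*2 + 1
2 = 2*1 + 0
gcd = 1, so the inverse exists. Back-substitute:
1 = 9 − 4·2
1 = −4·308 + 137·9
1 = 137·317 − 141·308
1 = −141·942 + 419·317
1 = 419·3143 − 1398·942
So 942·(-1398) ≡ 1 (mod 3143), and -1398 ≡ 1745 (mod 3143).

1745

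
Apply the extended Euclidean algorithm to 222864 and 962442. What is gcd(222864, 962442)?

Repeated division:
962442 = 4*222864 + 70986
222864 = 3*70986 + 9906
70986 = 7*9906 + 1644
9906 = 6*1644 + 42
1644 = 39*42 + 6
42 = 7*6 + 0
gcd(222864, 962442) = 6.
Back-substituting:
6 = 1644 − 39·42
6 = −39·9906 + 235·1644
6 = 235·70986 − 1684·9906
6 = −1684·222864 + 5287·70986
6 = 5287·962442 − 22832·222864
So 6 = (5287)·962442 + (-22832)·222864.

6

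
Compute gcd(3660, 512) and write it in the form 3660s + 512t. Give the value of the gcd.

Repeated division:
3660 = 7×512 + 76
512 = 6×76 + 56
76 = 1×56 + 20
56 = 2×20 + 16
20 = 1×16 + 4
16 = 4×4 + 0
gcd(3660, 512) = 4.
Express as a combination:
4 = 20 − 16
4 = −56 + 3·20
4 = 3·76 − 4·56
4 = −4·512 + 27·76
4 = 27·3660 − 193·512
So 4 = (27)·3660 + (-193)·512.

4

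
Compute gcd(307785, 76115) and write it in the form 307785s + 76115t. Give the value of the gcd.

5

Repeated division:
307785 = 4·76115 + 3325
76115 = 22·3325 + 2965
3325 = 1·2965 + 360
2965 = 8·360 + 85
360 = 4·85 + 20
85 = 4·20 + 5
20 = 4·5 + 0
gcd(307785, 76115) = 5.
Express as a combination:
5 = 85 − 4·20
5 = −4·360 + 17·85
5 = 17·2965 − 140·360
5 = −140·3325 + 157·2965
5 = 157·76115 − 3594·3325
5 = −3594·307785 + 14533·76115
So 5 = (-3594)·307785 + (14533)·76115.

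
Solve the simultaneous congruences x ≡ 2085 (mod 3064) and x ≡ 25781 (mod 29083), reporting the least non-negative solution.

66800349

Write x = 2085 + 3064·k. Then 3064·k ≡ 25781 − 2085 ≡ 23696 (mod 29083).
Need 3064⁻¹ mod 29083. Extended Euclid on (29083, 3064):
29083 = 9×3064 + 1507
3064 = 2×1507 + 50
1507 = 30×50 + 7
50 = 7×7 + 1
7 = 7×1 + 0
Back-substitute:
1 = 50 − 7·7
1 = −7·1507 + 211·50
1 = 211·3064 − 429·1507
1 = −429·29083 + 4072·3064
3064⁻¹ ≡ 4072 (mod 29083), so k ≡ 4072·23696 ≡ 21801 (mod 29083).
x = 2085 + 3064·21801 = 66800349.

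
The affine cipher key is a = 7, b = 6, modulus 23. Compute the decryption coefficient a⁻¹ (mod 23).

10

Extended Euclidean algorithm:
23 = 3·7 + 2
7 = 3·2 + 1
2 = 2·1 + 0
Since gcd(7, 23) = 1, back-substitute to write 1 as a combination:
1 = 7 − 3·2
1 = −3·23 + 10·7
So 7·10 ≡ 1 (mod 23).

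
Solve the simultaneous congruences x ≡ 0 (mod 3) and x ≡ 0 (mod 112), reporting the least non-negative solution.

Write x = 0 + 3·k. Then 3·k ≡ 0 − 0 ≡ 0 (mod 112).
Need 3⁻¹ mod 112. Extended Euclid on (112, 3):
112 = 37×3 + 1
3 = 3×1 + 0
Back-substitute:
1 = 112 − 37·3
3⁻¹ ≡ 75 (mod 112), so k ≡ 75·0 ≡ 0 (mod 112).
x = 0 + 3·0 = 0.

0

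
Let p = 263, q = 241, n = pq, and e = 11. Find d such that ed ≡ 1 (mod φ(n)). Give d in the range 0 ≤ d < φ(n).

φ(n) = (p−1)(q−1) = 262·240 = 62880.
Need d with 11·d ≡ 1 (mod 62880). Apply the extended Euclidean algorithm:
62880 = 5716*11 + 4
11 = 2*4 + 3
4 = 1*3 + 1
3 = 3*1 + 0
Back-substitute:
1 = 4 − 3
1 = −11 + 3·4
1 = 3·62880 − 17149·11
So 11·(-17149) ≡ 1 (mod 62880), hence d ≡ -17149 ≡ 45731 (mod 62880).

45731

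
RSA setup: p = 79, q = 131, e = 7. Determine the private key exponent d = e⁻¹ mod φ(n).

φ(n) = (p−1)(q−1) = 78·130 = 10140.
Need d with 7·d ≡ 1 (mod 10140). Apply the extended Euclidean algorithm:
10140 = 1448·7 + 4
7 = 1·4 + 3
4 = 1·3 + 1
3 = 3·1 + 0
Back-substitute:
1 = 4 − 3
1 = −7 + 2·4
1 = 2·10140 − 2897·7
So 7·(-2897) ≡ 1 (mod 10140), hence d ≡ -2897 ≡ 7243 (mod 10140).

7243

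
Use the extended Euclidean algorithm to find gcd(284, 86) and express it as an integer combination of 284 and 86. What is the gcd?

Repeated division:
284 = 3·86 + 26
86 = 3·26 + 8
26 = 3·8 + 2
8 = 4·2 + 0
gcd(284, 86) = 2.
Back-substituting:
2 = 26 − 3·8
2 = −3·86 + 10·26
2 = 10·284 − 33·86
So 2 = (10)·284 + (-33)·86.

2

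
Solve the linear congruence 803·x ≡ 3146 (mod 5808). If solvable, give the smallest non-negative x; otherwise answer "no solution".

First find gcd(803, 5808):
5808 = 7*803 + 187
803 = 4*187 + 55
187 = 3*55 + 22
55 = 2*22 + 11
22 = 2*11 + 0
gcd = 11 and 11 | 3146, so solutions exist. Divide through by 11: 73x ≡ 286 (mod 528).
Now find 73⁻¹ mod 528:
528 = 7*73 + 17
73 = 4*17 + 5
17 = 3*5 + 2
5 = 2*2 + 1
2 = 2*1 + 0
Back-substitute:
1 = 5 − 2·2
1 = −2·17 + 7·5
1 = 7·73 − 30·17
1 = −30·528 + 217·73
So 73⁻¹ ≡ 217 (mod 528).
Then x ≡ 217·286 ≡ 286 (mod 528); the smallest non-negative solution is x = 286.

286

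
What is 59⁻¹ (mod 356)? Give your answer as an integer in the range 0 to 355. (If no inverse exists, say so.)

Extended Euclidean algorithm:
356 = 6×59 + 2
59 = 29×2 + 1
2 = 2×1 + 0
The gcd is 1. Working backward:
1 = 59 − 29·2
1 = −29·356 + 175·59
So 59·175 ≡ 1 (mod 356).

175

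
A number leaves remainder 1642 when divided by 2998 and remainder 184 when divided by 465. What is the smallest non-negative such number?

Write x = 1642 + 2998·k. Then 2998·k ≡ 184 − 1642 ≡ 402 (mod 465).
Need 2998⁻¹ mod 465. Extended Euclid on (465, 208):
465 = 2*208 + 49
208 = 4*49 + 12
49 = 4*12 + 1
12 = 12*1 + 0
Back-substitute:
1 = 49 − 4·12
1 = −4·208 + 17·49
1 = 17·465 − 38·208
2998⁻¹ ≡ 427 (mod 465), so k ≡ 427·402 ≡ 69 (mod 465).
x = 1642 + 2998·69 = 208504.

208504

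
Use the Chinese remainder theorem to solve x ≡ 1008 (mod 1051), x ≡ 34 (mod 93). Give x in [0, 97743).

27283

Write x = 1008 + 1051·k. Then 1051·k ≡ 34 − 1008 ≡ 49 (mod 93).
Need 1051⁻¹ mod 93. Extended Euclid on (93, 28):
93 = 3×28 + 9
28 = 3×9 + 1
9 = 9×1 + 0
Back-substitute:
1 = 28 − 3·9
1 = −3·93 + 10·28
1051⁻¹ ≡ 10 (mod 93), so k ≡ 10·49 ≡ 25 (mod 93).
x = 1008 + 1051·25 = 27283.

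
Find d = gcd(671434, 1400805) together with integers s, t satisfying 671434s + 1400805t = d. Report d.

1

Apply Euclid's algorithm to 1400805 and 671434:
1400805 = 2*671434 + 57937
671434 = 11*57937 + 34127
57937 = 1*34127 + 23810
34127 = 1*23810 + 10317
23810 = 2*10317 + 3176
10317 = 3*3176 + 789
3176 = 4*789 + 20
789 = 39*20 + 9
20 = 2*9 + 2
9 = 4*2 + 1
2 = 2*1 + 0
gcd(671434, 1400805) = 1.
Express as a combination:
1 = 9 − 4·2
1 = −4·20 + 9·9
1 = 9·789 − 355·20
1 = −355·3176 + 1429·789
1 = 1429·10317 − 4642·3176
1 = −4642·23810 + 10713·10317
1 = 10713·34127 − 15355·23810
1 = −15355·57937 + 26068·34127
1 = 26068·671434 − 302103·57937
1 = −302103·1400805 + 630274·671434
So 1 = (-302103)·1400805 + (630274)·671434.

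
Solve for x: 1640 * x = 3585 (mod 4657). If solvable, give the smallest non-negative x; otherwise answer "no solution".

First find gcd(1640, 4657):
4657 = 2×1640 + 1377
1640 = 1×1377 + 263
1377 = 5×263 + 62
263 = 4×62 + 15
62 = 4×15 + 2
15 = 7×2 + 1
2 = 2×1 + 0
gcd = 1, so a unique solution mod 4657 exists.
Back-substitute for the Bézout coefficients:
1 = 15 − 7·2
1 = −7·62 + 29·15
1 = 29·263 − 123·62
1 = −123·1377 + 644·263
1 = 644·1640 − 767·1377
1 = −767·4657 + 2178·1640
So 1640·(2178) ≡ 1 (mod 4657), giving 1640⁻¹ ≡ 2178.
x ≡ 1640⁻¹·3585 ≡ 2178·3585 ≡ 2998 (mod 4657).

2998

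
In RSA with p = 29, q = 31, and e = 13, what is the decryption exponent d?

517

φ(n) = (p−1)(q−1) = 28·30 = 840.
Need d with 13·d ≡ 1 (mod 840). Apply the extended Euclidean algorithm:
840 = 64×13 + 8
13 = 1×8 + 5
8 = 1×5 + 3
5 = 1×3 + 2
3 = 1×2 + 1
2 = 2×1 + 0
Back-substitute:
1 = 3 − 2
1 = −5 + 2·3
1 = 2·8 − 3·5
1 = −3·13 + 5·8
1 = 5·840 − 323·13
So 13·(-323) ≡ 1 (mod 840), hence d ≡ -323 ≡ 517 (mod 840).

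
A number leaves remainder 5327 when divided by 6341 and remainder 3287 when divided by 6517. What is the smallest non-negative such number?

28254482

Write x = 5327 + 6341·k. Then 6341·k ≡ 3287 − 5327 ≡ 4477 (mod 6517).
Need 6341⁻¹ mod 6517. Extended Euclid on (6517, 6341):
6517 = 1*6341 + 176
6341 = 36*176 + 5
176 = 35*5 + 1
5 = 5*1 + 0
Back-substitute:
1 = 176 − 35·5
1 = −35·6341 + 1261·176
1 = 1261·6517 − 1296·6341
6341⁻¹ ≡ 5221 (mod 6517), so k ≡ 5221·4477 ≡ 4455 (mod 6517).
x = 5327 + 6341·4455 = 28254482.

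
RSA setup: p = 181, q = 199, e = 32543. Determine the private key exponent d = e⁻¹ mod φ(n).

28367

φ(n) = (p−1)(q−1) = 180·198 = 35640.
Need d with 32543·d ≡ 1 (mod 35640). Apply the extended Euclidean algorithm:
35640 = 1×32543 + 3097
32543 = 10×3097 + 1573
3097 = 1×1573 + 1524
1573 = 1×1524 + 49
1524 = 31×49 + 5
49 = 9×5 + 4
5 = 1×4 + 1
4 = 4×1 + 0
Back-substitute:
1 = 5 − 4
1 = −49 + 10·5
1 = 10·1524 − 311·49
1 = −311·1573 + 321·1524
1 = 321·3097 − 632·1573
1 = −632·32543 + 6641·3097
1 = 6641·35640 − 7273·32543
So 32543·(-7273) ≡ 1 (mod 35640), hence d ≡ -7273 ≡ 28367 (mod 35640).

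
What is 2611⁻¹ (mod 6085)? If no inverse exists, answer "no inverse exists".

Apply the Euclidean algorithm to 6085 and 2611:
6085 = 2×2611 + 863
2611 = 3×863 + 22
863 = 39×22 + 5
22 = 4×5 + 2
5 = 2×2 + 1
2 = 2×1 + 0
gcd = 1, so the inverse exists. Back-substitute:
1 = 5 − 2·2
1 = −2·22 + 9·5
1 = 9·863 − 353·22
1 = −353·2611 + 1068·863
1 = 1068·6085 − 2489·2611
So 2611·(-2489) ≡ 1 (mod 6085), and -2489 ≡ 3596 (mod 6085).

3596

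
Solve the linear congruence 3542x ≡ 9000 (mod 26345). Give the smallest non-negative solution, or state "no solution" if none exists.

gcd(3542, 26345):
26345 = 7·3542 + 1551
3542 = 2·1551 + 440
1551 = 3·440 + 231
440 = 1·231 + 209
231 = 1·209 + 22
209 = 9·22 + 11
22 = 2·11 + 0
gcd = 11, but 11 ∤ 9000, so the congruence has no solution.

no solution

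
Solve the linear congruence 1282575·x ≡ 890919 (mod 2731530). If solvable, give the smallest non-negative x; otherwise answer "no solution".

no solution

gcd(1282575, 2731530):
2731530 = 2*1282575 + 166380
1282575 = 7*166380 + 117915
166380 = 1*117915 + 48465
117915 = 2*48465 + 20985
48465 = 2*20985 + 6495
20985 = 3*6495 + 1500
6495 = 4*1500 + 495
1500 = 3*495 + 15
495 = 33*15 + 0
gcd = 15, but 15 ∤ 890919, so the congruence has no solution.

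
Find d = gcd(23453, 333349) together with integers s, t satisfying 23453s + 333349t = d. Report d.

1

Euclidean algorithm:
333349 = 14*23453 + 5007
23453 = 4*5007 + 3425
5007 = 1*3425 + 1582
3425 = 2*1582 + 261
1582 = 6*261 + 16
261 = 16*16 + 5
16 = 3*5 + 1
5 = 5*1 + 0
gcd(23453, 333349) = 1.
Express as a combination:
1 = 16 − 3·5
1 = −3·261 + 49·16
1 = 49·1582 − 297·261
1 = −297·3425 + 643·1582
1 = 643·5007 − 940·3425
1 = −940·23453 + 4403·5007
1 = 4403·333349 − 62582·23453
So 1 = (4403)·333349 + (-62582)·23453.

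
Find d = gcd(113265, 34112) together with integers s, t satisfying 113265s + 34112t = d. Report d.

1

Apply Euclid's algorithm to 113265 and 34112:
113265 = 3×34112 + 10929
34112 = 3×10929 + 1325
10929 = 8×1325 + 329
1325 = 4×329 + 9
329 = 36×9 + 5
9 = 1×5 + 4
5 = 1×4 + 1
4 = 4×1 + 0
gcd(113265, 34112) = 1.
Express as a combination:
1 = 5 − 4
1 = −9 + 2·5
1 = 2·329 − 73·9
1 = −73·1325 + 294·329
1 = 294·10929 − 2425·1325
1 = −2425·34112 + 7569·10929
1 = 7569·113265 − 25132·34112
So 1 = (7569)·113265 + (-25132)·34112.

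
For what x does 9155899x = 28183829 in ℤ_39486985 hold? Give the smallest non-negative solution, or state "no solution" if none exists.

First find gcd(9155899, 39486985):
39486985 = 4*9155899 + 2863389
9155899 = 3*2863389 + 565732
2863389 = 5*565732 + 34729
565732 = 16*34729 + 10068
34729 = 3*10068 + 4525
10068 = 2*4525 + 1018
4525 = 4*1018 + 453
1018 = 2*453 + 112
453 = 4*112 + 5
112 = 22*5 + 2
5 = 2*2 + 1
2 = 2*1 + 0
gcd = 1, so a unique solution mod 39486985 exists.
Back-substitute for the Bézout coefficients:
1 = 5 − 2·2
1 = −2·112 + 45·5
1 = 45·453 − 182·112
1 = −182·1018 + 409·453
1 = 409·4525 − 1818·1018
1 = −1818·10068 + 4045·4525
1 = 4045·34729 − 13953·10068
1 = −13953·565732 + 227293·34729
1 = 227293·2863389 − 1150418·565732
1 = −1150418·9155899 + 3678547·2863389
1 = 3678547·39486985 − 15864606·9155899
So 9155899·(-15864606) ≡ 1 (mod 39486985), giving 9155899⁻¹ ≡ 23622379.
x ≡ 9155899⁻¹·28183829 ≡ 23622379·28183829 ≡ 3813226 (mod 39486985).

3813226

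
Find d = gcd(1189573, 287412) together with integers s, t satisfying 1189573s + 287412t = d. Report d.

1

Euclidean algorithm:
1189573 = 4*287412 + 39925
287412 = 7*39925 + 7937
39925 = 5*7937 + 240
7937 = 33*240 + 17
240 = 14*17 + 2
17 = 8*2 + 1
2 = 2*1 + 0
gcd(1189573, 287412) = 1.
Working backward:
1 = 17 − 8·2
1 = −8·240 + 113·17
1 = 113·7937 − 3737·240
1 = −3737·39925 + 18798·7937
1 = 18798·287412 − 135323·39925
1 = −135323·1189573 + 560090·287412
So 1 = (-135323)·1189573 + (560090)·287412.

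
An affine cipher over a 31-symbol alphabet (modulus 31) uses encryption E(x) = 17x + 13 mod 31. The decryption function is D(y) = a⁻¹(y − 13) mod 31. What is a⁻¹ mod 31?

Extended Euclidean algorithm:
31 = 1×17 + 14
17 = 1×14 + 3
14 = 4×3 + 2
3 = 1×2 + 1
2 = 2×1 + 0
gcd = 1, so the inverse exists. Back-substitute:
1 = 3 − 2
1 = −14 + 5·3
1 = 5·17 − 6·14
1 = −6·31 + 11·17
So 17·11 ≡ 1 (mod 31).

11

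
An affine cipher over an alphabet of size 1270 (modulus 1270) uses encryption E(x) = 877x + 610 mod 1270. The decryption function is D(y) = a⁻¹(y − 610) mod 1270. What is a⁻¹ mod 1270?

963

Extended Euclidean algorithm:
1270 = 1*877 + 393
877 = 2*393 + 91
393 = 4*91 + 29
91 = 3*29 + 4
29 = 7*4 + 1
4 = 4*1 + 0
The gcd is 1. Working backward:
1 = 29 − 7·4
1 = −7·91 + 22·29
1 = 22·393 − 95·91
1 = −95·877 + 212·393
1 = 212·1270 − 307·877
So 877·(-307) ≡ 1 (mod 1270), and -307 ≡ 963 (mod 1270).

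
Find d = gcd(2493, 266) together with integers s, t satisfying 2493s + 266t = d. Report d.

Euclidean algorithm:
2493 = 9×266 + 99
266 = 2×99 + 68
99 = 1×68 + 31
68 = 2×31 + 6
31 = 5×6 + 1
6 = 6×1 + 0
gcd(2493, 266) = 1.
Express as a combination:
1 = 31 − 5·6
1 = −5·68 + 11·31
1 = 11·99 − 16·68
1 = −16·266 + 43·99
1 = 43·2493 − 403·266
So 1 = (43)·2493 + (-403)·266.

1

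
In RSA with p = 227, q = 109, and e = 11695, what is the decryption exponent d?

φ(n) = (p−1)(q−1) = 226·108 = 24408.
Need d with 11695·d ≡ 1 (mod 24408). Apply the extended Euclidean algorithm:
24408 = 2*11695 + 1018
11695 = 11*1018 + 497
1018 = 2*497 + 24
497 = 20*24 + 17
24 = 1*17 + 7
17 = 2*7 + 3
7 = 2*3 + 1
3 = 3*1 + 0
Back-substitute:
1 = 7 − 2·3
1 = −2·17 + 5·7
1 = 5·24 − 7·17
1 = −7·497 + 145·24
1 = 145·1018 − 297·497
1 = −297·11695 + 3412·1018
1 = 3412·24408 − 7121·11695
So 11695·(-7121) ≡ 1 (mod 24408), hence d ≡ -7121 ≡ 17287 (mod 24408).

17287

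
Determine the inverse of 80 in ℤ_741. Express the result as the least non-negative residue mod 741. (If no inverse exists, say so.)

Apply the Euclidean algorithm to 741 and 80:
741 = 9·80 + 21
80 = 3·21 + 17
21 = 1·17 + 4
17 = 4·4 + 1
4 = 4·1 + 0
The gcd is 1. Working backward:
1 = 17 − 4·4
1 = −4·21 + 5·17
1 = 5·80 − 19·21
1 = −19·741 + 176·80
So 80·176 ≡ 1 (mod 741).

176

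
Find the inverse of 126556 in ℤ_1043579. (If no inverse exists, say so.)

Apply the Euclidean algorithm to 1043579 and 126556:
1043579 = 8×126556 + 31131
126556 = 4×31131 + 2032
31131 = 15×2032 + 651
2032 = 3×651 + 79
651 = 8×79 + 19
79 = 4×19 + 3
19 = 6×3 + 1
3 = 3×1 + 0
gcd = 1, so the inverse exists. Back-substitute:
1 = 19 − 6·3
1 = −6·79 + 25·19
1 = 25·651 − 206·79
1 = −206·2032 + 643·651
1 = 643·31131 − 9851·2032
1 = −9851·126556 + 40047·31131
1 = 40047·1043579 − 330227·126556
So 126556·(-330227) ≡ 1 (mod 1043579), and -330227 ≡ 713352 (mod 1043579).

713352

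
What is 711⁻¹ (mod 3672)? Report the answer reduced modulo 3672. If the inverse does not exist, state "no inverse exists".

Compute gcd(711, 3672):
3672 = 5*711 + 117
711 = 6*117 + 9
117 = 13*9 + 0
gcd(711, 3672) = 9 ≠ 1, so 711 has no multiplicative inverse modulo 3672.

no inverse exists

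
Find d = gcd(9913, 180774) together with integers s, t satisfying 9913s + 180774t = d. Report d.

1

Euclidean algorithm:
180774 = 18*9913 + 2340
9913 = 4*2340 + 553
2340 = 4*553 + 128
553 = 4*128 + 41
128 = 3*41 + 5
41 = 8*5 + 1
5 = 5*1 + 0
gcd(9913, 180774) = 1.
Back-substituting:
1 = 41 − 8·5
1 = −8·128 + 25·41
1 = 25·553 − 108·128
1 = −108·2340 + 457·553
1 = 457·9913 − 1936·2340
1 = −1936·180774 + 35305·9913
So 1 = (-1936)·180774 + (35305)·9913.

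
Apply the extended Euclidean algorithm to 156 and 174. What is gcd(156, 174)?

Apply Euclid's algorithm to 174 and 156:
174 = 1*156 + 18
156 = 8*18 + 12
18 = 1*12 + 6
12 = 2*6 + 0
gcd(156, 174) = 6.
Working backward:
6 = 18 − 12
6 = −156 + 9·18
6 = 9·174 − 10·156
So 6 = (9)·174 + (-10)·156.

6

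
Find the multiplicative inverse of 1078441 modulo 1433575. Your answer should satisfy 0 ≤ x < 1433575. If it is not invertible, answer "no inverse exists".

Compute gcd(1078441, 1433575):
1433575 = 1*1078441 + 355134
1078441 = 3*355134 + 13039
355134 = 27*13039 + 3081
13039 = 4*3081 + 715
3081 = 4*715 + 221
715 = 3*221 + 52
221 = 4*52 + 13
52 = 4*13 + 0
Since gcd = 13 > 1, 1078441 is not a unit mod 1433575.

no inverse exists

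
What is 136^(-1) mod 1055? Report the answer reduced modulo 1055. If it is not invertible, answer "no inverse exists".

256

Apply the Euclidean algorithm to 1055 and 136:
1055 = 7·136 + 103
136 = 1·103 + 33
103 = 3·33 + 4
33 = 8·4 + 1
4 = 4·1 + 0
The gcd is 1. Working backward:
1 = 33 − 8·4
1 = −8·103 + 25·33
1 = 25·136 − 33·103
1 = −33·1055 + 256·136
So 136·256 ≡ 1 (mod 1055).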